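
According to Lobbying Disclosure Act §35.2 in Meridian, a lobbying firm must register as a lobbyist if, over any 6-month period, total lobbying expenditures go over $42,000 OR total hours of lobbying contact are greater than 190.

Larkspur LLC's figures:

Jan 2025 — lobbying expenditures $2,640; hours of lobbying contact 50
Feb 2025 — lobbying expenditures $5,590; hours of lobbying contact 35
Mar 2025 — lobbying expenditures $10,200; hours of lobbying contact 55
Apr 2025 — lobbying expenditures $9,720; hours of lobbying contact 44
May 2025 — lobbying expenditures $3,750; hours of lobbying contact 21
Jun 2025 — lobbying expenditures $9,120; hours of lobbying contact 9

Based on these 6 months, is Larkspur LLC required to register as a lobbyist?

Yes

Total lobbying expenditures: $2,640 + $5,590 + $10,200 + $9,720 + $3,750 + $9,120 = $41,020 (≤ $42,000).
Total hours of lobbying contact: 50 + 35 + 55 + 44 + 21 + 9 = 214 (> 190).
The test is 'or': at least one threshold is exceeded.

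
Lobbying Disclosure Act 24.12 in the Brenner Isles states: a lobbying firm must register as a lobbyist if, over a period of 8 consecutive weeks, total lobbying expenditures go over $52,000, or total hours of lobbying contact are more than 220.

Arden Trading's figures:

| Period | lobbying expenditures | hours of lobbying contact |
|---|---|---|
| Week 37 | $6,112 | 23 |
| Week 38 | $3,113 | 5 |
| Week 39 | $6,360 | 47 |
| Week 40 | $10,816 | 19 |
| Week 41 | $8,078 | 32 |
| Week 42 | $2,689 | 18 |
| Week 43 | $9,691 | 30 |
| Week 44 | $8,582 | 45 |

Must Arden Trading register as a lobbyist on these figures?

Total lobbying expenditures: $6,112 + $3,113 + $6,360 + $10,816 + $8,078 + $2,689 + $9,691 + $8,582 = $55,441 (> $52,000).
Total hours of lobbying contact: 23 + 5 + 47 + 19 + 32 + 18 + 30 + 45 = 219 (≤ 220).
The test is 'or': at least one threshold is exceeded.

Yes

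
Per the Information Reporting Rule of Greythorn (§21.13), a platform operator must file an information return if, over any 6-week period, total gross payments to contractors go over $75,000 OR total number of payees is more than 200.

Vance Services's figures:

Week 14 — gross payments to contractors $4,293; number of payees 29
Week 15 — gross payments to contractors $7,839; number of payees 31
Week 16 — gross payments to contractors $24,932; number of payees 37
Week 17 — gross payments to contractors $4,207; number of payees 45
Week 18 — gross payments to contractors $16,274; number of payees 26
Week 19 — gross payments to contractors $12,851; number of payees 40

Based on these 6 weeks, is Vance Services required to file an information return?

Yes

Total gross payments to contractors: $4,293 + $7,839 + $24,932 + $4,207 + $16,274 + $12,851 = $70,396 (≤ $75,000).
Total number of payees: 29 + 31 + 37 + 45 + 26 + 40 = 208 (> 200).
The test is 'or': at least one threshold is exceeded.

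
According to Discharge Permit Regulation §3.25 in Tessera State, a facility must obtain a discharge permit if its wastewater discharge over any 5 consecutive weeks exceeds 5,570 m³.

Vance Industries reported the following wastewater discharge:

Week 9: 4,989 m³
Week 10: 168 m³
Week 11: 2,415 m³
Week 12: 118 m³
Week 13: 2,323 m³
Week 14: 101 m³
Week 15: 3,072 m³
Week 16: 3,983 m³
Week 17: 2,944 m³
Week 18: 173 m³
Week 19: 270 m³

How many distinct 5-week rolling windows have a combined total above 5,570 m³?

Week 9–Week 13: 4,989 m³ + 168 m³ + 2,415 m³ + 118 m³ + 2,323 m³ = 10,013 m³ (over)
Week 10–Week 14: 168 m³ + 2,415 m³ + 118 m³ + 2,323 m³ + 101 m³ = 5,125 m³ (under)
Week 11–Week 15: 2,415 m³ + 118 m³ + 2,323 m³ + 101 m³ + 3,072 m³ = 8,029 m³ (over)
Week 12–Week 16: 118 m³ + 2,323 m³ + 101 m³ + 3,072 m³ + 3,983 m³ = 9,597 m³ (over)
Week 13–Week 17: 2,323 m³ + 101 m³ + 3,072 m³ + 3,983 m³ + 2,944 m³ = 12,423 m³ (over)
Week 14–Week 18: 101 m³ + 3,072 m³ + 3,983 m³ + 2,944 m³ + 173 m³ = 10,273 m³ (over)
Week 15–Week 19: 3,072 m³ + 3,983 m³ + 2,944 m³ + 173 m³ + 270 m³ = 10,442 m³ (over)
6 windows exceed the threshold.

6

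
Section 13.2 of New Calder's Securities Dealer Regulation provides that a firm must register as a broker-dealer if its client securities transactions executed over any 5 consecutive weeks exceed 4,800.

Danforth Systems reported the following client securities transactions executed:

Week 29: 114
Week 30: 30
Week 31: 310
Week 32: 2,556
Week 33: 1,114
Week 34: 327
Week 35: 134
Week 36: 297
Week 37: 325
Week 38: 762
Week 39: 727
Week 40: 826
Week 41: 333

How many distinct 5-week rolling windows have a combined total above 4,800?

Week 29–Week 33: 114 + 30 + 310 + 2,556 + 1,114 = 4,124 (under)
Week 30–Week 34: 30 + 310 + 2,556 + 1,114 + 327 = 4,337 (under)
Week 31–Week 35: 310 + 2,556 + 1,114 + 327 + 134 = 4,441 (under)
Week 32–Week 36: 2,556 + 1,114 + 327 + 134 + 297 = 4,428 (under)
Week 33–Week 37: 1,114 + 327 + 134 + 297 + 325 = 2,197 (under)
Week 34–Week 38: 327 + 134 + 297 + 325 + 762 = 1,845 (under)
Week 35–Week 39: 134 + 297 + 325 + 762 + 727 = 2,245 (under)
Week 36–Week 40: 297 + 325 + 762 + 727 + 826 = 2,937 (under)
Week 37–Week 41: 325 + 762 + 727 + 826 + 333 = 2,973 (under)
0 windows exceed the threshold.

0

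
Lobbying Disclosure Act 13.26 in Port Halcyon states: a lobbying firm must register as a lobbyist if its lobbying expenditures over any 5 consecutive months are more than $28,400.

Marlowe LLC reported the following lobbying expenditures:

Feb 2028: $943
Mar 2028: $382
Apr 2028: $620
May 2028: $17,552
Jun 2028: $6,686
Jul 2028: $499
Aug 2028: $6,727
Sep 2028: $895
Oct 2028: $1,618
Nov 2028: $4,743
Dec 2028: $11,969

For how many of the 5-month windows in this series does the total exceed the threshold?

2

Feb 2028–Jun 2028: $943 + $382 + $620 + $17,552 + $6,686 = $26,183 (under)
Mar 2028–Jul 2028: $382 + $620 + $17,552 + $6,686 + $499 = $25,739 (under)
Apr 2028–Aug 2028: $620 + $17,552 + $6,686 + $499 + $6,727 = $32,084 (over)
May 2028–Sep 2028: $17,552 + $6,686 + $499 + $6,727 + $895 = $32,359 (over)
Jun 2028–Oct 2028: $6,686 + $499 + $6,727 + $895 + $1,618 = $16,425 (under)
Jul 2028–Nov 2028: $499 + $6,727 + $895 + $1,618 + $4,743 = $14,482 (under)
Aug 2028–Dec 2028: $6,727 + $895 + $1,618 + $4,743 + $11,969 = $25,952 (under)
2 windows exceed the threshold.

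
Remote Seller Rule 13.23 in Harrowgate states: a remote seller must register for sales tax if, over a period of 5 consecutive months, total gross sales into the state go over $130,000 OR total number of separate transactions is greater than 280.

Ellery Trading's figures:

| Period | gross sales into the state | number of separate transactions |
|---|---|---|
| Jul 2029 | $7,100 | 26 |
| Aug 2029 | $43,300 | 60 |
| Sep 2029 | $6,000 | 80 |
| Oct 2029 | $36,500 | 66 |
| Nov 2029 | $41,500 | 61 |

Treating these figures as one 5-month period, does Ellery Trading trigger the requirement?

Total gross sales into the state: $7,100 + $43,300 + $6,000 + $36,500 + $41,500 = $134,400 (> $130,000).
Total number of separate transactions: 26 + 60 + 80 + 66 + 61 = 293 (> 280).
The test is 'or': at least one threshold is exceeded.

Yes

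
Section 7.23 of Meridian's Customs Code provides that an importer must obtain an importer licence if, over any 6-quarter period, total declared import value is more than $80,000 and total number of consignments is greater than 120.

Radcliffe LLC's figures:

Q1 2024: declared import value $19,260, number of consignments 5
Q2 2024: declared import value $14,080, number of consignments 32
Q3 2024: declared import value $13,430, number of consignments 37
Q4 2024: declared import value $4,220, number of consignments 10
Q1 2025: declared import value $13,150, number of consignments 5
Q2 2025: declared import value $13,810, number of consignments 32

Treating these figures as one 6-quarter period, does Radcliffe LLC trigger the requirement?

No

Total declared import value: $19,260 + $14,080 + $13,430 + $4,220 + $13,150 + $13,810 = $77,950 (≤ $80,000).
Total number of consignments: 5 + 32 + 37 + 10 + 5 + 32 = 121 (> 120).
The test is 'and': the rule requires both, and at least one is not exceeded.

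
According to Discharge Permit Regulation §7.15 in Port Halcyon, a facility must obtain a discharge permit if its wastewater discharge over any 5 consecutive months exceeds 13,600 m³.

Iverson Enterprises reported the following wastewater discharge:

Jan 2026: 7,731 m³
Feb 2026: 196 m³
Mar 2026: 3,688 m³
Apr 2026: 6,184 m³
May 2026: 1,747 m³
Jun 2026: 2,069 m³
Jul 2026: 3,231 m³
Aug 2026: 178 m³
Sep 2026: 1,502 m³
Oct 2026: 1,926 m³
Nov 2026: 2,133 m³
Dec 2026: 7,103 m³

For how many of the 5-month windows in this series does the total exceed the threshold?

3

Jan 2026–May 2026: 7,731 m³ + 196 m³ + 3,688 m³ + 6,184 m³ + 1,747 m³ = 19,546 m³ (over)
Feb 2026–Jun 2026: 196 m³ + 3,688 m³ + 6,184 m³ + 1,747 m³ + 2,069 m³ = 13,884 m³ (over)
Mar 2026–Jul 2026: 3,688 m³ + 6,184 m³ + 1,747 m³ + 2,069 m³ + 3,231 m³ = 16,919 m³ (over)
Apr 2026–Aug 2026: 6,184 m³ + 1,747 m³ + 2,069 m³ + 3,231 m³ + 178 m³ = 13,409 m³ (under)
May 2026–Sep 2026: 1,747 m³ + 2,069 m³ + 3,231 m³ + 178 m³ + 1,502 m³ = 8,727 m³ (under)
Jun 2026–Oct 2026: 2,069 m³ + 3,231 m³ + 178 m³ + 1,502 m³ + 1,926 m³ = 8,906 m³ (under)
Jul 2026–Nov 2026: 3,231 m³ + 178 m³ + 1,502 m³ + 1,926 m³ + 2,133 m³ = 8,970 m³ (under)
Aug 2026–Dec 2026: 178 m³ + 1,502 m³ + 1,926 m³ + 2,133 m³ + 7,103 m³ = 12,842 m³ (under)
3 windows exceed the threshold.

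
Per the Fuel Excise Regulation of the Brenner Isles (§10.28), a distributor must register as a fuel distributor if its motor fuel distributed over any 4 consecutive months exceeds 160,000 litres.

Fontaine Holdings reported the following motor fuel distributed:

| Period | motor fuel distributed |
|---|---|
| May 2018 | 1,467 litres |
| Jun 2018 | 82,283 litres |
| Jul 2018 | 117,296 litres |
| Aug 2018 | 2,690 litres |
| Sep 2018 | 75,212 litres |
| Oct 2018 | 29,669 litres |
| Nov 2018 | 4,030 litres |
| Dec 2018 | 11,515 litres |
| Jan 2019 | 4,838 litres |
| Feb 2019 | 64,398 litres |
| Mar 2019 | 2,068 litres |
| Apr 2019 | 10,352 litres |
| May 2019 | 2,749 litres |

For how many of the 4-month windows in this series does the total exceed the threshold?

May 2018–Aug 2018: 1,467 litres + 82,283 litres + 117,296 litres + 2,690 litres = 203,736 litres (over)
Jun 2018–Sep 2018: 82,283 litres + 117,296 litres + 2,690 litres + 75,212 litres = 277,481 litres (over)
Jul 2018–Oct 2018: 117,296 litres + 2,690 litres + 75,212 litres + 29,669 litres = 224,867 litres (over)
Aug 2018–Nov 2018: 2,690 litres + 75,212 litres + 29,669 litres + 4,030 litres = 111,601 litres (under)
Sep 2018–Dec 2018: 75,212 litres + 29,669 litres + 4,030 litres + 11,515 litres = 120,426 litres (under)
Oct 2018–Jan 2019: 29,669 litres + 4,030 litres + 11,515 litres + 4,838 litres = 50,052 litres (under)
Nov 2018–Feb 2019: 4,030 litres + 11,515 litres + 4,838 litres + 64,398 litres = 84,781 litres (under)
Dec 2018–Mar 2019: 11,515 litres + 4,838 litres + 64,398 litres + 2,068 litres = 82,819 litres (under)
Jan 2019–Apr 2019: 4,838 litres + 64,398 litres + 2,068 litres + 10,352 litres = 81,656 litres (under)
Feb 2019–May 2019: 64,398 litres + 2,068 litres + 10,352 litres + 2,749 litres = 79,567 litres (under)
3 windows exceed the threshold.

3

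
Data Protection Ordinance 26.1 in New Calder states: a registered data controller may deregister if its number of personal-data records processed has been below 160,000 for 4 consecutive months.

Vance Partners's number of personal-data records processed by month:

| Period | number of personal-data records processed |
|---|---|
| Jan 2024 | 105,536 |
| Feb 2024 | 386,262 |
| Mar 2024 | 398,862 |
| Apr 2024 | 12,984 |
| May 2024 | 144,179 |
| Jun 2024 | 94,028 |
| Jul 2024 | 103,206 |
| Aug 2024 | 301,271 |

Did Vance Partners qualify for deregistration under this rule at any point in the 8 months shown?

Yes

Months below 160,000: Jan 2024, Apr 2024, May 2024, Jun 2024, Jul 2024.
Longest run of consecutive months below the threshold: 4.
4 ≥ 4, so Vance Partners became eligible.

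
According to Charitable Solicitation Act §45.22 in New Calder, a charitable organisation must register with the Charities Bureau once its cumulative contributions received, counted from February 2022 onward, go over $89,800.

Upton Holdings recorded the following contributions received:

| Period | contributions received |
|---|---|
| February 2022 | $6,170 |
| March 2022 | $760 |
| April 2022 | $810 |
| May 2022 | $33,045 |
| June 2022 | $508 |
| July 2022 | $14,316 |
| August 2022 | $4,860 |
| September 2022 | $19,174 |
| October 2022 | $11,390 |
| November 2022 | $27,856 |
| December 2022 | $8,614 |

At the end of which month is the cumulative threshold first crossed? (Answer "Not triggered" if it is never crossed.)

Through February 2022: $6,170
Through March 2022: $6,930
Through April 2022: $7,740
Through May 2022: $40,785
Through June 2022: $41,293
Through July 2022: $55,609
Through August 2022: $60,469
Through September 2022: $79,643
Through October 2022: $91,033 ← exceeds threshold

October 2022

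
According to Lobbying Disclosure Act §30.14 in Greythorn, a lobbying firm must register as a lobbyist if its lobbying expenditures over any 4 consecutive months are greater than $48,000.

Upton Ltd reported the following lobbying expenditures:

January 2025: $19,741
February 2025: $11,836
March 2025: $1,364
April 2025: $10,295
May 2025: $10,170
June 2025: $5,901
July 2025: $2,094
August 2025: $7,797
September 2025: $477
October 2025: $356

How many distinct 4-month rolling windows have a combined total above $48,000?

0

January 2025–April 2025: $19,741 + $11,836 + $1,364 + $10,295 = $43,236 (under)
February 2025–May 2025: $11,836 + $1,364 + $10,295 + $10,170 = $33,665 (under)
March 2025–June 2025: $1,364 + $10,295 + $10,170 + $5,901 = $27,730 (under)
April 2025–July 2025: $10,295 + $10,170 + $5,901 + $2,094 = $28,460 (under)
May 2025–August 2025: $10,170 + $5,901 + $2,094 + $7,797 = $25,962 (under)
June 2025–September 2025: $5,901 + $2,094 + $7,797 + $477 = $16,269 (under)
July 2025–October 2025: $2,094 + $7,797 + $477 + $356 = $10,724 (under)
0 windows exceed the threshold.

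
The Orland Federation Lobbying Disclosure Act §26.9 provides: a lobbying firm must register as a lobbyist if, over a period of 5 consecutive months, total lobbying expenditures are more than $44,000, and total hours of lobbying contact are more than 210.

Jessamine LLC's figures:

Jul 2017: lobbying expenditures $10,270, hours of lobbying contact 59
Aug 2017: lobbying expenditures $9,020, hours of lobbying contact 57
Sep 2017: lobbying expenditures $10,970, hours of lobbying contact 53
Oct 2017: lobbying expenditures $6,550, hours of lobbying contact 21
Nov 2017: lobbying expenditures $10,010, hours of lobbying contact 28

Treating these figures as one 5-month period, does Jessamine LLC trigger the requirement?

Total lobbying expenditures: $10,270 + $9,020 + $10,970 + $6,550 + $10,010 = $46,820 (> $44,000).
Total hours of lobbying contact: 59 + 57 + 53 + 21 + 28 = 218 (> 210).
The test is 'and': both thresholds are exceeded.

Yes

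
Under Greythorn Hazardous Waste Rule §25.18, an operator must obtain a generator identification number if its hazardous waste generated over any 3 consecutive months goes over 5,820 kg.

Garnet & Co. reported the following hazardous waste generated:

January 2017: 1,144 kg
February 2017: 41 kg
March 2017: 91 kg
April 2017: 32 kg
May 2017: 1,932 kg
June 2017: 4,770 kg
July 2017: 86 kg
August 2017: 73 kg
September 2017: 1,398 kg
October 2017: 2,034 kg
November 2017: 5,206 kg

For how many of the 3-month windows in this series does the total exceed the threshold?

January 2017–March 2017: 1,144 kg + 41 kg + 91 kg = 1,276 kg (under)
February 2017–April 2017: 41 kg + 91 kg + 32 kg = 164 kg (under)
March 2017–May 2017: 91 kg + 32 kg + 1,932 kg = 2,055 kg (under)
April 2017–June 2017: 32 kg + 1,932 kg + 4,770 kg = 6,734 kg (over)
May 2017–July 2017: 1,932 kg + 4,770 kg + 86 kg = 6,788 kg (over)
June 2017–August 2017: 4,770 kg + 86 kg + 73 kg = 4,929 kg (under)
July 2017–September 2017: 86 kg + 73 kg + 1,398 kg = 1,557 kg (under)
August 2017–October 2017: 73 kg + 1,398 kg + 2,034 kg = 3,505 kg (under)
September 2017–November 2017: 1,398 kg + 2,034 kg + 5,206 kg = 8,638 kg (over)
3 windows exceed the threshold.

3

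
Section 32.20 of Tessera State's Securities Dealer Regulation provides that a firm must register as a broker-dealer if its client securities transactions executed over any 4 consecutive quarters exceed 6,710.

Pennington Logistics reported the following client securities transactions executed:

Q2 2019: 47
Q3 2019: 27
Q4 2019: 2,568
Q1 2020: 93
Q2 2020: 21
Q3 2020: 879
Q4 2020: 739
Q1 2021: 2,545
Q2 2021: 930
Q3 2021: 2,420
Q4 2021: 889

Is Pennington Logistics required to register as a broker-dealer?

Q2 2019–Q1 2020: 47 + 27 + 2,568 + 93 = 2,735 (under)
Q3 2019–Q2 2020: 27 + 2,568 + 93 + 21 = 2,709 (under)
Q4 2019–Q3 2020: 2,568 + 93 + 21 + 879 = 3,561 (under)
Q1 2020–Q4 2020: 93 + 21 + 879 + 739 = 1,732 (under)
Q2 2020–Q1 2021: 21 + 879 + 739 + 2,545 = 4,184 (under)
Q3 2020–Q2 2021: 879 + 739 + 2,545 + 930 = 5,093 (under)
Q4 2020–Q3 2021: 739 + 2,545 + 930 + 2,420 = 6,634 (under)
Q1 2021–Q4 2021: 2,545 + 930 + 2,420 + 889 = 6,784 (over)
At least one window exceeds 6,710.

Yes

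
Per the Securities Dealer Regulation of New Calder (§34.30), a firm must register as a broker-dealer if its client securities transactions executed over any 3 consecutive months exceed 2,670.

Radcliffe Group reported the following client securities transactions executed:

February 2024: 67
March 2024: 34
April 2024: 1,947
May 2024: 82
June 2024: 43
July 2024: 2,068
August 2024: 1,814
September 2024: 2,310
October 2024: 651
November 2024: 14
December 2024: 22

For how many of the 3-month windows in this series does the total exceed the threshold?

4

February 2024–April 2024: 67 + 34 + 1,947 = 2,048 (under)
March 2024–May 2024: 34 + 1,947 + 82 = 2,063 (under)
April 2024–June 2024: 1,947 + 82 + 43 = 2,072 (under)
May 2024–July 2024: 82 + 43 + 2,068 = 2,193 (under)
June 2024–August 2024: 43 + 2,068 + 1,814 = 3,925 (over)
July 2024–September 2024: 2,068 + 1,814 + 2,310 = 6,192 (over)
August 2024–October 2024: 1,814 + 2,310 + 651 = 4,775 (over)
September 2024–November 2024: 2,310 + 651 + 14 = 2,975 (over)
October 2024–December 2024: 651 + 14 + 22 = 687 (under)
4 windows exceed the threshold.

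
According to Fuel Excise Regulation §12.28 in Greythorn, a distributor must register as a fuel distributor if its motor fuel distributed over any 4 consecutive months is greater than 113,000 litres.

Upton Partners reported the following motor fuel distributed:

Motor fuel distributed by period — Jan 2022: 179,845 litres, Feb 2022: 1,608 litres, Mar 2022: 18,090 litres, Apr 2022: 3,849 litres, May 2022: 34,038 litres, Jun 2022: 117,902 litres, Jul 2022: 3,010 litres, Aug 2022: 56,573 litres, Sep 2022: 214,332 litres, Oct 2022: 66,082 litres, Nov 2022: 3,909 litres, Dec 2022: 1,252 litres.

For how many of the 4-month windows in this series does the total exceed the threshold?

Jan 2022–Apr 2022: 179,845 litres + 1,608 litres + 18,090 litres + 3,849 litres = 203,392 litres (over)
Feb 2022–May 2022: 1,608 litres + 18,090 litres + 3,849 litres + 34,038 litres = 57,585 litres (under)
Mar 2022–Jun 2022: 18,090 litres + 3,849 litres + 34,038 litres + 117,902 litres = 173,879 litres (over)
Apr 2022–Jul 2022: 3,849 litres + 34,038 litres + 117,902 litres + 3,010 litres = 158,799 litres (over)
May 2022–Aug 2022: 34,038 litres + 117,902 litres + 3,010 litres + 56,573 litres = 211,523 litres (over)
Jun 2022–Sep 2022: 117,902 litres + 3,010 litres + 56,573 litres + 214,332 litres = 391,817 litres (over)
Jul 2022–Oct 2022: 3,010 litres + 56,573 litres + 214,332 litres + 66,082 litres = 339,997 litres (over)
Aug 2022–Nov 2022: 56,573 litres + 214,332 litres + 66,082 litres + 3,909 litres = 340,896 litres (over)
Sep 2022–Dec 2022: 214,332 litres + 66,082 litres + 3,909 litres + 1,252 litres = 285,575 litres (over)
8 windows exceed the threshold.

8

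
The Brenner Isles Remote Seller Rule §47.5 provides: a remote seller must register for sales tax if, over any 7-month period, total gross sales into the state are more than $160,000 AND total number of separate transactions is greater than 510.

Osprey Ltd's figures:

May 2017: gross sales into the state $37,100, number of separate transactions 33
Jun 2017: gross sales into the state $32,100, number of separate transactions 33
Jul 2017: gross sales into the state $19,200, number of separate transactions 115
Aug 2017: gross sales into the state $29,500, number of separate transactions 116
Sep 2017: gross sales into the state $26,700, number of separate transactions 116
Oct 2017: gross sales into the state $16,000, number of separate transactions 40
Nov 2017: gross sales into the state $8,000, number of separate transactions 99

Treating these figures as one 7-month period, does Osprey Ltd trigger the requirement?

Total gross sales into the state: $37,100 + $32,100 + $19,200 + $29,500 + $26,700 + $16,000 + $8,000 = $168,600 (> $160,000).
Total number of separate transactions: 33 + 33 + 115 + 116 + 116 + 40 + 99 = 552 (> 510).
The test is 'and': both thresholds are exceeded.

Yes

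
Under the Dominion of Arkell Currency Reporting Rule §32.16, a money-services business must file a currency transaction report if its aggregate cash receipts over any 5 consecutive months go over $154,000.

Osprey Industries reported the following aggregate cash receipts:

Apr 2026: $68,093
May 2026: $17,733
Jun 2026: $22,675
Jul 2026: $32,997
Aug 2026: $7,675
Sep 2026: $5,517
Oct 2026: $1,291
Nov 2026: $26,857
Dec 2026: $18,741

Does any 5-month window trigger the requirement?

Apr 2026–Aug 2026: $68,093 + $17,733 + $22,675 + $32,997 + $7,675 = $149,173 (under)
May 2026–Sep 2026: $17,733 + $22,675 + $32,997 + $7,675 + $5,517 = $86,597 (under)
Jun 2026–Oct 2026: $22,675 + $32,997 + $7,675 + $5,517 + $1,291 = $70,155 (under)
Jul 2026–Nov 2026: $32,997 + $7,675 + $5,517 + $1,291 + $26,857 = $74,337 (under)
Aug 2026–Dec 2026: $7,675 + $5,517 + $1,291 + $26,857 + $18,741 = $60,081 (under)
No window exceeds $154,000.

No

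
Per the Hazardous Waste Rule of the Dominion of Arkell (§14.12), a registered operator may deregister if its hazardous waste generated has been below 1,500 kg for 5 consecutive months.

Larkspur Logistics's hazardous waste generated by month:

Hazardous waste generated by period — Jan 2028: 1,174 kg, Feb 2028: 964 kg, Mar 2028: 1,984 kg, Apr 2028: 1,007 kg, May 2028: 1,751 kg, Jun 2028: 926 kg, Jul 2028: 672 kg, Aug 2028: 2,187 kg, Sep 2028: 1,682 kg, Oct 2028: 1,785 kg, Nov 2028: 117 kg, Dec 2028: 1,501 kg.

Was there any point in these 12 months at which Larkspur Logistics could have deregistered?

No

Months below 1,500 kg: Jan 2028, Feb 2028, Apr 2028, Jun 2028, Jul 2028, Nov 2028.
Longest run of consecutive months below the threshold: 2.
2 < 5, so Larkspur Logistics never became eligible.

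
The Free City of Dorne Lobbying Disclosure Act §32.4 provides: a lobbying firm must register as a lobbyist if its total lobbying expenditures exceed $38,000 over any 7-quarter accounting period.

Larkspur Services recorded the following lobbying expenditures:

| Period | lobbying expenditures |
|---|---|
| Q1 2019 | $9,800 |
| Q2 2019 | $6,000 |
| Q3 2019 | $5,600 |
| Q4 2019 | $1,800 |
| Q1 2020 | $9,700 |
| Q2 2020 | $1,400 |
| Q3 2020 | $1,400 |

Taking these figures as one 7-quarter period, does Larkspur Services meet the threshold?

No

Total lobbying expenditures: $9,800 + $6,000 + $5,600 + $1,800 + $9,700 + $1,400 + $1,400 = $35,700.
$35,700 ≤ $38,000, so the threshold is not exceeded.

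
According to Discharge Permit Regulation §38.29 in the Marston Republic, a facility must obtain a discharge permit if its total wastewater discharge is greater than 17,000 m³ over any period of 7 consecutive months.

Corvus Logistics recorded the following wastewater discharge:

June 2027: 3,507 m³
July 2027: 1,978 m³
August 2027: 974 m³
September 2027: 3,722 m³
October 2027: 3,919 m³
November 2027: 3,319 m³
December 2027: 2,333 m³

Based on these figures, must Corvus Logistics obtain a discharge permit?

Total wastewater discharge: 3,507 m³ + 1,978 m³ + 974 m³ + 3,722 m³ + 3,919 m³ + 3,319 m³ + 2,333 m³ = 19,752 m³.
19,752 m³ > 17,000 m³, so the threshold is exceeded.

Yes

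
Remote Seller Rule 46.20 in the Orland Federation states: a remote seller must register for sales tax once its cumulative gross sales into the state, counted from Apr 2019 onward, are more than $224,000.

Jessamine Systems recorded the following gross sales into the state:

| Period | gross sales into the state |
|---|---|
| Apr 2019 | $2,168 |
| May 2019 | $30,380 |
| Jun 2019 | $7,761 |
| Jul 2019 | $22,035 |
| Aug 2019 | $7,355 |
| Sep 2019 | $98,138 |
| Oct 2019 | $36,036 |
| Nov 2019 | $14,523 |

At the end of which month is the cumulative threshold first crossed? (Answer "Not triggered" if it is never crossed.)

Through Apr 2019: $2,168
Through May 2019: $32,548
Through Jun 2019: $40,309
Through Jul 2019: $62,344
Through Aug 2019: $69,699
Through Sep 2019: $167,837
Through Oct 2019: $203,873
Through Nov 2019: $218,396
Final cumulative total $218,396 ≤ $224,000; the threshold is never exceeded.

Not triggered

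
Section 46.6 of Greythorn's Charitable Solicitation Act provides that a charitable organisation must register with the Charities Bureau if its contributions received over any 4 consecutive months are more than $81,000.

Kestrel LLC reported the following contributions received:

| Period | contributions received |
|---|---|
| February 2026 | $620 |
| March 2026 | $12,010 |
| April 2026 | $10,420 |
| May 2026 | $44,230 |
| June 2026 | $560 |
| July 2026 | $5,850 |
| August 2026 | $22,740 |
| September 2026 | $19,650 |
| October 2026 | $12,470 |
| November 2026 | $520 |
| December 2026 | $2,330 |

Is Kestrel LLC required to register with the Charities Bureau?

February 2026–May 2026: $620 + $12,010 + $10,420 + $44,230 = $67,280 (under)
March 2026–June 2026: $12,010 + $10,420 + $44,230 + $560 = $67,220 (under)
April 2026–July 2026: $10,420 + $44,230 + $560 + $5,850 = $61,060 (under)
May 2026–August 2026: $44,230 + $560 + $5,850 + $22,740 = $73,380 (under)
June 2026–September 2026: $560 + $5,850 + $22,740 + $19,650 = $48,800 (under)
July 2026–October 2026: $5,850 + $22,740 + $19,650 + $12,470 = $60,710 (under)
August 2026–November 2026: $22,740 + $19,650 + $12,470 + $520 = $55,380 (under)
September 2026–December 2026: $19,650 + $12,470 + $520 + $2,330 = $34,970 (under)
No window exceeds $81,000.

No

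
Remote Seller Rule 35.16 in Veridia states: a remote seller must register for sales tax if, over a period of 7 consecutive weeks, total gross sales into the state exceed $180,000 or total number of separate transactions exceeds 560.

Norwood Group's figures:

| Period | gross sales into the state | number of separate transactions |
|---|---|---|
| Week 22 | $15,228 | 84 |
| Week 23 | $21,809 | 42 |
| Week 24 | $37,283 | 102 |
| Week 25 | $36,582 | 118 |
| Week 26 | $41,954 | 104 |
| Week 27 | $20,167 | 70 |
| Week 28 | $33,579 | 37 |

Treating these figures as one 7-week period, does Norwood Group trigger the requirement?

Total gross sales into the state: $15,228 + $21,809 + $37,283 + $36,582 + $41,954 + $20,167 + $33,579 = $206,602 (> $180,000).
Total number of separate transactions: 84 + 42 + 102 + 118 + 104 + 70 + 37 = 557 (≤ 560).
The test is 'or': at least one threshold is exceeded.

Yes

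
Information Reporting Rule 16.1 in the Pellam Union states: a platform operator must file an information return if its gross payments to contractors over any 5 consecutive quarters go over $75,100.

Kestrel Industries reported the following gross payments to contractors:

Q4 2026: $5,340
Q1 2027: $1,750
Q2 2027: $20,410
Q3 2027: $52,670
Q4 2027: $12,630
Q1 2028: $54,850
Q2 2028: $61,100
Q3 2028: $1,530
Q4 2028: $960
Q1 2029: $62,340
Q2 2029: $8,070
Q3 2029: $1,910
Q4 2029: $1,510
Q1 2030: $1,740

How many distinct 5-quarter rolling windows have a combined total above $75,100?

Q4 2026–Q4 2027: $5,340 + $1,750 + $20,410 + $52,670 + $12,630 = $92,800 (over)
Q1 2027–Q1 2028: $1,750 + $20,410 + $52,670 + $12,630 + $54,850 = $142,310 (over)
Q2 2027–Q2 2028: $20,410 + $52,670 + $12,630 + $54,850 + $61,100 = $201,660 (over)
Q3 2027–Q3 2028: $52,670 + $12,630 + $54,850 + $61,100 + $1,530 = $182,780 (over)
Q4 2027–Q4 2028: $12,630 + $54,850 + $61,100 + $1,530 + $960 = $131,070 (over)
Q1 2028–Q1 2029: $54,850 + $61,100 + $1,530 + $960 + $62,340 = $180,780 (over)
Q2 2028–Q2 2029: $61,100 + $1,530 + $960 + $62,340 + $8,070 = $134,000 (over)
Q3 2028–Q3 2029: $1,530 + $960 + $62,340 + $8,070 + $1,910 = $74,810 (under)
Q4 2028–Q4 2029: $960 + $62,340 + $8,070 + $1,910 + $1,510 = $74,790 (under)
Q1 2029–Q1 2030: $62,340 + $8,070 + $1,910 + $1,510 + $1,740 = $75,570 (over)
8 windows exceed the threshold.

8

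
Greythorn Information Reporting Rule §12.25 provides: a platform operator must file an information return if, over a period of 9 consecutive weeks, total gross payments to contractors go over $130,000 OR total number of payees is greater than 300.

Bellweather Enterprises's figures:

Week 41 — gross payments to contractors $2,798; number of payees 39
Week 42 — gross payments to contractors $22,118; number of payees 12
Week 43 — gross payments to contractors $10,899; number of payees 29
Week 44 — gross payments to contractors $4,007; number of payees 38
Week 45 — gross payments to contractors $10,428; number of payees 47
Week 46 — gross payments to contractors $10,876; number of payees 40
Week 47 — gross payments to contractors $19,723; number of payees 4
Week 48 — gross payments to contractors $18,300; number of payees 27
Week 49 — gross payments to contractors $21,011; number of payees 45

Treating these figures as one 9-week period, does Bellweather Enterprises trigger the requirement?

No

Total gross payments to contractors: $2,798 + $22,118 + $10,899 + $4,007 + $10,428 + $10,876 + $19,723 + $18,300 + $21,011 = $120,160 (≤ $130,000).
Total number of payees: 39 + 12 + 29 + 38 + 47 + 40 + 4 + 27 + 45 = 281 (≤ 300).
The test is 'or': neither threshold is exceeded.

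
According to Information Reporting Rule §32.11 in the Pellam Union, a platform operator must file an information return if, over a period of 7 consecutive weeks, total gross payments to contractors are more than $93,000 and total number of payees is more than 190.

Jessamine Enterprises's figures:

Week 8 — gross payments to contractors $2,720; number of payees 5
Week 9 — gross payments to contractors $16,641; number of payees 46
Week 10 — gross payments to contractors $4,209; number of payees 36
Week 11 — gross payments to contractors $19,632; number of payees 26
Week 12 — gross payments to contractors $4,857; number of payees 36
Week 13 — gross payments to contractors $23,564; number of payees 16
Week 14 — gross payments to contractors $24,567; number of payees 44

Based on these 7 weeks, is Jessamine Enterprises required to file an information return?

Total gross payments to contractors: $2,720 + $16,641 + $4,209 + $19,632 + $4,857 + $23,564 + $24,567 = $96,190 (> $93,000).
Total number of payees: 5 + 46 + 36 + 26 + 36 + 16 + 44 = 209 (> 190).
The test is 'and': both thresholds are exceeded.

Yes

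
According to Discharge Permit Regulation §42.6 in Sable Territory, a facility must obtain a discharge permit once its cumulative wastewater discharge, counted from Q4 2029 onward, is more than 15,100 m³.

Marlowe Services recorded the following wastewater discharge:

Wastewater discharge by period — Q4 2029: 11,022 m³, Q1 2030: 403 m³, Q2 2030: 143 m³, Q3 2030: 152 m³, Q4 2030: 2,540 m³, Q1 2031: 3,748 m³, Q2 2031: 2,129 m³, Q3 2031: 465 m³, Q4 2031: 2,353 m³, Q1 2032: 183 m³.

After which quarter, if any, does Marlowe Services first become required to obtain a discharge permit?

Q1 2031

Through Q4 2029: 11,022 m³
Through Q1 2030: 11,425 m³
Through Q2 2030: 11,568 m³
Through Q3 2030: 11,720 m³
Through Q4 2030: 14,260 m³
Through Q1 2031: 18,008 m³ ← exceeds threshold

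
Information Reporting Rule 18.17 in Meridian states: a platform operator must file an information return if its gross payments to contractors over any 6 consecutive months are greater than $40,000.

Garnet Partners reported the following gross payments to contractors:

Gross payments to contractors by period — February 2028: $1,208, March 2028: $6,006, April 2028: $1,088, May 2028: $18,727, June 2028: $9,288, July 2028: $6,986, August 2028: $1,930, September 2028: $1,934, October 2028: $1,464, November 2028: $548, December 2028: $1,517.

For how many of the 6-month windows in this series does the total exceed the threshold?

3

February 2028–July 2028: $1,208 + $6,006 + $1,088 + $18,727 + $9,288 + $6,986 = $43,303 (over)
March 2028–August 2028: $6,006 + $1,088 + $18,727 + $9,288 + $6,986 + $1,930 = $44,025 (over)
April 2028–September 2028: $1,088 + $18,727 + $9,288 + $6,986 + $1,930 + $1,934 = $39,953 (under)
May 2028–October 2028: $18,727 + $9,288 + $6,986 + $1,930 + $1,934 + $1,464 = $40,329 (over)
June 2028–November 2028: $9,288 + $6,986 + $1,930 + $1,934 + $1,464 + $548 = $22,150 (under)
July 2028–December 2028: $6,986 + $1,930 + $1,934 + $1,464 + $548 + $1,517 = $14,379 (under)
3 windows exceed the threshold.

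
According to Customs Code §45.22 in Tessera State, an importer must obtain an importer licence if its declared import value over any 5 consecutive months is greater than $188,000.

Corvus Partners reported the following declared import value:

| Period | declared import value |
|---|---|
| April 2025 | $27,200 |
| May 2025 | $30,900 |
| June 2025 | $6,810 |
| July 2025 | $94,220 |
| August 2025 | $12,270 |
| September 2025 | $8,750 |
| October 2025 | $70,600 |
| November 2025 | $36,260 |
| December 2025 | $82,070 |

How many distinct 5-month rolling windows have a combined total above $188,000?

April 2025–August 2025: $27,200 + $30,900 + $6,810 + $94,220 + $12,270 = $171,400 (under)
May 2025–September 2025: $30,900 + $6,810 + $94,220 + $12,270 + $8,750 = $152,950 (under)
June 2025–October 2025: $6,810 + $94,220 + $12,270 + $8,750 + $70,600 = $192,650 (over)
July 2025–November 2025: $94,220 + $12,270 + $8,750 + $70,600 + $36,260 = $222,100 (over)
August 2025–December 2025: $12,270 + $8,750 + $70,600 + $36,260 + $82,070 = $209,950 (over)
3 windows exceed the threshold.

3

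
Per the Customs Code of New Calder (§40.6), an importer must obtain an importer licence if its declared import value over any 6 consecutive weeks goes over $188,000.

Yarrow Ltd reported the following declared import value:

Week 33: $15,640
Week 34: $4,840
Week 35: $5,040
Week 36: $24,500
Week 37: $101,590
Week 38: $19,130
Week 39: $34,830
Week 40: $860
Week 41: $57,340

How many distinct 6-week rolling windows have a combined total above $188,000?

2

Week 33–Week 38: $15,640 + $4,840 + $5,040 + $24,500 + $101,590 + $19,130 = $170,740 (under)
Week 34–Week 39: $4,840 + $5,040 + $24,500 + $101,590 + $19,130 + $34,830 = $189,930 (over)
Week 35–Week 40: $5,040 + $24,500 + $101,590 + $19,130 + $34,830 + $860 = $185,950 (under)
Week 36–Week 41: $24,500 + $101,590 + $19,130 + $34,830 + $860 + $57,340 = $238,250 (over)
2 windows exceed the threshold.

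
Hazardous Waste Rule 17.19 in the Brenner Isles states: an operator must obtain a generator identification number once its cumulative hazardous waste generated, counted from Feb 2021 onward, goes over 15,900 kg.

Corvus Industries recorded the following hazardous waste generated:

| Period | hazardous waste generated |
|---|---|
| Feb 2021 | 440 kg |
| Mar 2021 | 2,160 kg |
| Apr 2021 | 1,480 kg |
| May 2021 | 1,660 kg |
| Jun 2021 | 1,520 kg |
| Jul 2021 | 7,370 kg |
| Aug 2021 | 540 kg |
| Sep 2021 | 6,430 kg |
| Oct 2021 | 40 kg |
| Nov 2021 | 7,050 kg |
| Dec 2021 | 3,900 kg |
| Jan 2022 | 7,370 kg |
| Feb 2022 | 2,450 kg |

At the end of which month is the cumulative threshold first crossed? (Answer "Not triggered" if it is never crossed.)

Sep 2021

Through Feb 2021: 440 kg
Through Mar 2021: 2,600 kg
Through Apr 2021: 4,080 kg
Through May 2021: 5,740 kg
Through Jun 2021: 7,260 kg
Through Jul 2021: 14,630 kg
Through Aug 2021: 15,170 kg
Through Sep 2021: 21,600 kg ← exceeds threshold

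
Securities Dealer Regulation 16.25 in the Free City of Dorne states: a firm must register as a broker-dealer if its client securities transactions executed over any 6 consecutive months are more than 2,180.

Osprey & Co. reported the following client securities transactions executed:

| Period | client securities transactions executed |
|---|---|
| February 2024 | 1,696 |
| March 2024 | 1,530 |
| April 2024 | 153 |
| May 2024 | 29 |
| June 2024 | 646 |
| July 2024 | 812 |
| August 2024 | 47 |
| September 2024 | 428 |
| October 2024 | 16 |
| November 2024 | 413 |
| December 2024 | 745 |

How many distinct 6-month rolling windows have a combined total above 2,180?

February 2024–July 2024: 1,696 + 1,530 + 153 + 29 + 646 + 812 = 4,866 (over)
March 2024–August 2024: 1,530 + 153 + 29 + 646 + 812 + 47 = 3,217 (over)
April 2024–September 2024: 153 + 29 + 646 + 812 + 47 + 428 = 2,115 (under)
May 2024–October 2024: 29 + 646 + 812 + 47 + 428 + 16 = 1,978 (under)
June 2024–November 2024: 646 + 812 + 47 + 428 + 16 + 413 = 2,362 (over)
July 2024–December 2024: 812 + 47 + 428 + 16 + 413 + 745 = 2,461 (over)
4 windows exceed the threshold.

4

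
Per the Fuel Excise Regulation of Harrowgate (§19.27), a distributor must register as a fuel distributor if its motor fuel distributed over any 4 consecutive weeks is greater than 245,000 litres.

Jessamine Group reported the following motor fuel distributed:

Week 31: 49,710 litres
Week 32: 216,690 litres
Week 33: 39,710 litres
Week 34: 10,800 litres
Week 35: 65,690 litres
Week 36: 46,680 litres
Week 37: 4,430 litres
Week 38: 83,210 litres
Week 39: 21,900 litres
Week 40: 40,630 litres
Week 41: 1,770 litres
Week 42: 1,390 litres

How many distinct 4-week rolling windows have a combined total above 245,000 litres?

Week 31–Week 34: 49,710 litres + 216,690 litres + 39,710 litres + 10,800 litres = 316,910 litres (over)
Week 32–Week 35: 216,690 litres + 39,710 litres + 10,800 litres + 65,690 litres = 332,890 litres (over)
Week 33–Week 36: 39,710 litres + 10,800 litres + 65,690 litres + 46,680 litres = 162,880 litres (under)
Week 34–Week 37: 10,800 litres + 65,690 litres + 46,680 litres + 4,430 litres = 127,600 litres (under)
Week 35–Week 38: 65,690 litres + 46,680 litres + 4,430 litres + 83,210 litres = 200,010 litres (under)
Week 36–Week 39: 46,680 litres + 4,430 litres + 83,210 litres + 21,900 litres = 156,220 litres (under)
Week 37–Week 40: 4,430 litres + 83,210 litres + 21,900 litres + 40,630 litres = 150,170 litres (under)
Week 38–Week 41: 83,210 litres + 21,900 litres + 40,630 litres + 1,770 litres = 147,510 litres (under)
Week 39–Week 42: 21,900 litres + 40,630 litres + 1,770 litres + 1,390 litres = 65,690 litres (under)
2 windows exceed the threshold.

2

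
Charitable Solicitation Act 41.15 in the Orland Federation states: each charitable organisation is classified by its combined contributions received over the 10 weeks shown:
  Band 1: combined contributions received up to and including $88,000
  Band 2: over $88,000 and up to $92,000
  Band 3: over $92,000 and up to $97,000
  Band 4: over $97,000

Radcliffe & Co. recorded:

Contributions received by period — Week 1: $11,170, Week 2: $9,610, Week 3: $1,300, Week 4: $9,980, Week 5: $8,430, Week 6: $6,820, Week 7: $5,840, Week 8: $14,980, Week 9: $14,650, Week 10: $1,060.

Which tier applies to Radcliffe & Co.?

Band 1

Combined contributions received: $11,170 + $9,610 + $1,300 + $9,980 + $8,430 + $6,820 + $5,840 + $14,980 + $14,650 + $1,060 = $83,840.
$83,840 ≤ $88,000, so Band 1 applies.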